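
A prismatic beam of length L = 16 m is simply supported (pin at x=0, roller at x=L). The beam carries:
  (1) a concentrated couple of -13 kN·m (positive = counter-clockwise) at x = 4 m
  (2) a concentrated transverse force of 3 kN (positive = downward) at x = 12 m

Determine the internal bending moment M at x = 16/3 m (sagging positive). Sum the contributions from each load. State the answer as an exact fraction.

M(16/3) = 38/3 kN·m

Load 1 — applied couple M₀=-13 kN·m at a=4 m (b=L-a=12):
  M_1 = M₀x/L - M₀  [x>a] = (-13)·(16/3)/16 - (-13) = 26/3 kN·m
Load 2 — point force P=3 kN at a=12 m (b=L-a=4):
  M_2 = Pbx/L  [x≤a] = 3·4·(16/3)/16 = 4 kN·m
Superposition: M = Σ M_i = 38/3 kN·m ≈ 12.666667 kN·m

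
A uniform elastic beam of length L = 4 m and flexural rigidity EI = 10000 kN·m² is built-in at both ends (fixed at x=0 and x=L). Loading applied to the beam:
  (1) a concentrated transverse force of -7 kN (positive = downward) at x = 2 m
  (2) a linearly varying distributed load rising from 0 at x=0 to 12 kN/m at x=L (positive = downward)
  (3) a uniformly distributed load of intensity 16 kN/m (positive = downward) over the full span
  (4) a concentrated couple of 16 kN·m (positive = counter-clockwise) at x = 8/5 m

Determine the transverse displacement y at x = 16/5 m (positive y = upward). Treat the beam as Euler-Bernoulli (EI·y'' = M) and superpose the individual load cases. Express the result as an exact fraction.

Load 1 — point force P=-7 kN at a=2 m (b=L-a=2):
  y_1 = -Pa²(L-x)²(3bL-(3b+a)(L-x))/(6L³EI)  [x>a] = -(-7)·2²·(4-(16/5))²·(3·2·4-(3·2+2)·(4-(16/5)))/(6·4³·10000) = 77/937500 m
Load 2 — triangular load w₀=12 kN/m (0→w₀ over full span):
  y_2 = -w₀x²(L-x)²(x+2L)/(120LEI) = -12·(16/5)²·(4-(16/5))²·((16/5)+2·4)/(120·4·10000) = -1792/9765625 m
Load 3 — uniform load w=16 kN/m over full span:
  y_3 = -wx²(L-x)²/(24EI) = -16·(16/5)²·(4-(16/5))²/(24·10000) = -512/1171875 m
Load 4 — applied couple M₀=16 kN·m at a=8/5 m (b=L-a=12/5):
  y_4 = (R_Ax³/6 - M_Ax²/2 - M₀(x-a)²/2)/EI  [x>a] with R_A=144/25, M_A=48/25 = ((144/25)·(16/5)³/6 - (48/25)·(16/5)²/2 - 16·((16/5)-(8/5))²/2)/10000 = 224/1953125 m
Superposition: y = Σ y_i = -49639/117187500 m ≈ -0.000424 m

y(16/5) = -49639/117187500 m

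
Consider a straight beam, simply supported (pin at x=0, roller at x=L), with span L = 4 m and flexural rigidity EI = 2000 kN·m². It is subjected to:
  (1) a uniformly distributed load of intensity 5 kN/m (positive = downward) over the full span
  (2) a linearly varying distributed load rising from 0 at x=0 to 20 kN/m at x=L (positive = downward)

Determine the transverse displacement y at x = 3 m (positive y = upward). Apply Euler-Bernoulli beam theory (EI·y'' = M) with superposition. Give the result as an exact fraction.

y(3) = -11/600 m

Load 1 — uniform load w=5 kN/m over full span:
  y_1 = -wx(L³-2Lx²+x³)/(24EI) = -5·3·(4³-2·4·3²+3³)/(24·2000) = -19/3200 m
Load 2 — triangular load w₀=20 kN/m (0→w₀ over full span):
  y_2 = -w₀x(7L⁴-10L²x²+3x⁴)/(360LEI) = -20·3·(7·4⁴-10·4²·3²+3·3⁴)/(360·4·2000) = -119/9600 m
Superposition: y = Σ y_i = -11/600 m ≈ -0.018333 m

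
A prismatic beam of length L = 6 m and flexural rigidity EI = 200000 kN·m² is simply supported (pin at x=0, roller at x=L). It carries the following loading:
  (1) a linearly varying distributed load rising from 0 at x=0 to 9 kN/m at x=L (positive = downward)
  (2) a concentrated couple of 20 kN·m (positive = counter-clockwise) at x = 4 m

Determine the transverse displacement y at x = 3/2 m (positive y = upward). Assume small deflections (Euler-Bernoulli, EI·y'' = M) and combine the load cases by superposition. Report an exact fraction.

y(3/2) = -35767/102400000 m

Load 1 — triangular load w₀=9 kN/m (0→w₀ over full span):
  y_1 = -w₀x(7L⁴-10L²x²+3x⁴)/(360LEI) = -9·(3/2)·(7·6⁴-10·6²·(3/2)²+3·(3/2)⁴)/(360·6·200000) = -26487/102400000 m
Load 2 — applied couple M₀=20 kN·m at a=4 m (b=L-a=2):
  y_2 = (M₀x³/(6L)+C₁x)/EI  [x≤a] with C₁=M₀(3b²-L²)/(6L)=-40/3 = (20·(3/2)³/(6·6)+(-40/3)·(3/2))/200000 = -29/320000 m
Superposition: y = Σ y_i = -35767/102400000 m ≈ -0.000349 m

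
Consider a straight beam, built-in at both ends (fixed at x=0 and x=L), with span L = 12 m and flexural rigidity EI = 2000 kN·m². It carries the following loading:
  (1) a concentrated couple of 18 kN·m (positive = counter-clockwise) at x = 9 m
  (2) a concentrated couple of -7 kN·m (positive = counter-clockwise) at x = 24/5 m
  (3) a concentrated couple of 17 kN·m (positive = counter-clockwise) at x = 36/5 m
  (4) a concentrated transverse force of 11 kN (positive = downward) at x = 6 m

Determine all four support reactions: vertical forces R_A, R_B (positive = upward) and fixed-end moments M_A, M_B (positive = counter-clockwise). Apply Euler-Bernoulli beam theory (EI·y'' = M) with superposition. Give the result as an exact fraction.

Load 1 — applied couple M₀=18 kN·m at a=9 m (b=L-a=3):
  R_A = 6M₀ab/L³ = 6·18·9·3/12³ = 27/16 kN
  M_A = M₀b(2a-b)/L² = 18·3·(2·9-3)/12² = 45/8 kN·m
  R_B = -6M₀ab/L³ = -6·18·9·3/12³ = -27/16 kN
  M_B = M₀a(2b-a)/L² = 18·9·(2·3-9)/12² = -27/8 kN·m
Load 2 — applied couple M₀=-7 kN·m at a=24/5 m (b=L-a=36/5):
  R_A = 6M₀ab/L³ = 6·(-7)·(24/5)·(36/5)/12³ = -21/25 kN
  M_A = M₀b(2a-b)/L² = (-7)·(36/5)·(2·(24/5)-(36/5))/12² = -21/25 kN·m
  R_B = -6M₀ab/L³ = -6·(-7)·(24/5)·(36/5)/12³ = 21/25 kN
  M_B = M₀a(2b-a)/L² = (-7)·(24/5)·(2·(36/5)-(24/5))/12² = -56/25 kN·m
Load 3 — applied couple M₀=17 kN·m at a=36/5 m (b=L-a=24/5):
  R_A = 6M₀ab/L³ = 6·17·(36/5)·(24/5)/12³ = 51/25 kN
  M_A = M₀b(2a-b)/L² = 17·(24/5)·(2·(36/5)-(24/5))/12² = 136/25 kN·m
  R_B = -6M₀ab/L³ = -6·17·(36/5)·(24/5)/12³ = -51/25 kN
  M_B = M₀a(2b-a)/L² = 17·(36/5)·(2·(24/5)-(36/5))/12² = 51/25 kN·m
Load 4 — point force P=11 kN at a=6 m (b=L-a=6):
  R_A = Pb²(3a+b)/L³ = 11·6²·(3·6+6)/12³ = 11/2 kN
  M_A = Pab²/L² = 11·6·6²/12² = 33/2 kN·m
  R_B = Pa²(a+3b)/L³ = 11·6²·(6+3·6)/12³ = 11/2 kN
  M_B = -Pa²b/L² = -11·6²·6/12² = -33/2 kN·m
Superposition: R_A = 671/80 kN, M_A = 1069/40 kN·m, R_B = 209/80 kN, M_B = -803/40 kN·m

R_A = 671/80 kN, M_A = 1069/40 kN·m, R_B = 209/80 kN, M_B = -803/40 kN·m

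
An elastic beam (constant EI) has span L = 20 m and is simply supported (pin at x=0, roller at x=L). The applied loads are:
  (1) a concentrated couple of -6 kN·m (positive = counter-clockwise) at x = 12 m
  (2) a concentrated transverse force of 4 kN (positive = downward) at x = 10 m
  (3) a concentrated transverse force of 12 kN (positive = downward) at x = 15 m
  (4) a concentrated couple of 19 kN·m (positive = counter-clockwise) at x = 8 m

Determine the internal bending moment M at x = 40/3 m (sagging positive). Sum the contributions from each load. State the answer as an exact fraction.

Load 1 — applied couple M₀=-6 kN·m at a=12 m (b=L-a=8):
  M_1 = M₀x/L - M₀  [x>a] = (-6)·(40/3)/20 - (-6) = 2 kN·m
Load 2 — point force P=4 kN at a=10 m (b=L-a=10):
  M_2 = Pa(L-x)/L  [x>a] = 4·10·(20-(40/3))/20 = 40/3 kN·m
Load 3 — point force P=12 kN at a=15 m (b=L-a=5):
  M_3 = Pbx/L  [x≤a] = 12·5·(40/3)/20 = 40 kN·m
Load 4 — applied couple M₀=19 kN·m at a=8 m (b=L-a=12):
  M_4 = M₀x/L - M₀  [x>a] = 19·(40/3)/20 - 19 = -19/3 kN·m
Superposition: M = Σ M_i = 49 kN·m ≈ 49.000000 kN·m

M(40/3) = 49 kN·m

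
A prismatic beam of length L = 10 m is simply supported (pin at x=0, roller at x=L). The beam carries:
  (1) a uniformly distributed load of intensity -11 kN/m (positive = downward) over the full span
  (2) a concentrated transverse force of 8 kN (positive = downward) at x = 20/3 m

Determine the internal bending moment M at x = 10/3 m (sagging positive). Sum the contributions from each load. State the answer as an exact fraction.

Load 1 — uniform load w=-11 kN/m over full span:
  M_1 = wx(L-x)/2 = (-11)·(10/3)·(10-(10/3))/2 = -1100/9 kN·m
Load 2 — point force P=8 kN at a=20/3 m (b=L-a=10/3):
  M_2 = Pbx/L  [x≤a] = 8·(10/3)·(10/3)/10 = 80/9 kN·m
Superposition: M = Σ M_i = -340/3 kN·m ≈ -113.333333 kN·m

M(10/3) = -340/3 kN·m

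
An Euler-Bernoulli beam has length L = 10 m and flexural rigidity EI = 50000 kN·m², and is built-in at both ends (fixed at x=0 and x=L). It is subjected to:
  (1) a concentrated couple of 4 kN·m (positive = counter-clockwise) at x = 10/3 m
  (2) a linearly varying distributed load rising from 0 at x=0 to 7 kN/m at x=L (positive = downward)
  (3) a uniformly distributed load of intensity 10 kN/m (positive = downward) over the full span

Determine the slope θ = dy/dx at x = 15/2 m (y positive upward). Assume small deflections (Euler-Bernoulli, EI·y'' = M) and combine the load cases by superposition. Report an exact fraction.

θ(15/2) = 16049/7680000 rad

Load 1 — applied couple M₀=4 kN·m at a=10/3 m (b=L-a=20/3):
  θ_1 = (R_Ax²/2 - M_Ax - M₀(x-a))/EI  [x>a] with R_A=8/15, M_A=0 = ((8/15)·(15/2)²/2 - 0·(15/2) - 4·((15/2)-(10/3)))/50000 = -1/30000 rad
Load 2 — triangular load w₀=7 kN/m (0→w₀ over full span):
  θ_2 = -w₀(2x(L-x)(L-2x)(x+2L)+x²(L-x)²)/(120LEI) = -7·(2·(15/2)·(10-(15/2))·(10-2·(15/2))·((15/2)+2·10)+(15/2)²·(10-(15/2))²)/(120·10·50000) = 287/512000 rad
Load 3 — uniform load w=10 kN/m over full span:
  θ_3 = -wx(L-x)(L-2x)/(12EI) = -10·(15/2)·(10-(15/2))·(10-2·(15/2))/(12·50000) = 1/640 rad
Superposition: θ = Σ θ_i = 16049/7680000 rad ≈ 0.002090 rad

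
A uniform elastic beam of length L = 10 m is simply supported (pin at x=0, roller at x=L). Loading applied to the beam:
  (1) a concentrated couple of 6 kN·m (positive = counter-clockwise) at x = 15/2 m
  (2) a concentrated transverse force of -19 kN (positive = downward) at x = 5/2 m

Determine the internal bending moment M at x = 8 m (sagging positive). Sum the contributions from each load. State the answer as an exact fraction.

Load 1 — applied couple M₀=6 kN·m at a=15/2 m (b=L-a=5/2):
  M_1 = M₀x/L - M₀  [x>a] = 6·8/10 - 6 = -6/5 kN·m
Load 2 — point force P=-19 kN at a=5/2 m (b=L-a=15/2):
  M_2 = Pa(L-x)/L  [x>a] = (-19)·(5/2)·(10-8)/10 = -19/2 kN·m
Superposition: M = Σ M_i = -107/10 kN·m ≈ -10.700000 kN·m

M(8) = -107/10 kN·m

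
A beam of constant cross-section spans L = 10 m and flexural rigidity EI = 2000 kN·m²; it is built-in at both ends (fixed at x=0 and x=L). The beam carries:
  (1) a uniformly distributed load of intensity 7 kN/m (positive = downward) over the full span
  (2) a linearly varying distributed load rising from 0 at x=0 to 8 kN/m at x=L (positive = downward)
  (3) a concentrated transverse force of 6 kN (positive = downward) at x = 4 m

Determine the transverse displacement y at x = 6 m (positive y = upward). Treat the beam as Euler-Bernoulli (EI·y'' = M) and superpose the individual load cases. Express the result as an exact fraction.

y(6) = -4553/31250 m

Load 1 — uniform load w=7 kN/m over full span:
  y_1 = -wx²(L-x)²/(24EI) = -7·6²·(10-6)²/(24·2000) = -21/250 m
Load 2 — triangular load w₀=8 kN/m (0→w₀ over full span):
  y_2 = -w₀x²(L-x)²(x+2L)/(120LEI) = -8·6²·(10-6)²·(6+2·10)/(120·10·2000) = -156/3125 m
Load 3 — point force P=6 kN at a=4 m (b=L-a=6):
  y_3 = -Pa²(L-x)²(3bL-(3b+a)(L-x))/(6L³EI)  [x>a] = -6·4²·(10-6)²·(3·6·10-(3·6+4)·(10-6))/(6·10³·2000) = -184/15625 m
Superposition: y = Σ y_i = -4553/31250 m ≈ -0.145696 m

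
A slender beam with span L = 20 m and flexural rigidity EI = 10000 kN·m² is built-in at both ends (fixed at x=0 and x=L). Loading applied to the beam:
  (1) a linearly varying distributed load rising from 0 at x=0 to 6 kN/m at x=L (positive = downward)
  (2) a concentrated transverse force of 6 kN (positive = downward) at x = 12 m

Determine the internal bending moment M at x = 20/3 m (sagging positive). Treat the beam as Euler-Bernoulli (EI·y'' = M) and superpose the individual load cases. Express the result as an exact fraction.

M(20/3) = 18728/675 kN·m

Load 1 — triangular load w₀=6 kN/m (0→w₀ over full span):
  M_1 = 3w₀Lx/20 - w₀L²/30 - w₀x³/(6L) = 3·6·20·(20/3)/20 - 6·20²/30 - 6·(20/3)³/(6·20) = 680/27 kN·m
Load 2 — point force P=6 kN at a=12 m (b=L-a=8):
  M_2 = Pb²(3a+b)x/L³ - Pab²/L²  [x≤a] = 6·8²·(3·12+8)·(20/3)/20³ - 6·12·8²/20² = 64/25 kN·m
Superposition: M = Σ M_i = 18728/675 kN·m ≈ 27.745185 kN·m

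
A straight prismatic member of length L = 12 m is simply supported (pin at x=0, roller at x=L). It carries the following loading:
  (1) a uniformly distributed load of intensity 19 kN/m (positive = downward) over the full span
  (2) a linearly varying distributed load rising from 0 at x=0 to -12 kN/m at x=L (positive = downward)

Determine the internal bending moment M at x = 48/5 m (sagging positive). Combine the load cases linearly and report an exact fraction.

M(48/5) = 16992/125 kN·m

Load 1 — uniform load w=19 kN/m over full span:
  M_1 = wx(L-x)/2 = 19·(48/5)·(12-(48/5))/2 = 5472/25 kN·m
Load 2 — triangular load w₀=-12 kN/m (0→w₀ over full span):
  M_2 = w₀Lx/6 - w₀x³/(6L) = (-12)·12·(48/5)/6 - (-12)·(48/5)³/(6·12) = -10368/125 kN·m
Superposition: M = Σ M_i = 16992/125 kN·m ≈ 135.936000 kN·m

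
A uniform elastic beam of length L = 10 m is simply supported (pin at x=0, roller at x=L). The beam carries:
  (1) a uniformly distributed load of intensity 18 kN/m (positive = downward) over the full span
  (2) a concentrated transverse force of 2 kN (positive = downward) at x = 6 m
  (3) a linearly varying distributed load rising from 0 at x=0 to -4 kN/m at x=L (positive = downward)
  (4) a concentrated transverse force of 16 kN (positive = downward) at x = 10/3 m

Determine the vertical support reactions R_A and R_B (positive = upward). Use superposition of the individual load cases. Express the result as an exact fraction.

R_A = 474/5 kN, R_B = 416/5 kN

Load 1 — uniform load w=18 kN/m over full span:
  R_A = wL/2 = 18·10/2 = 90 kN
  R_B = wL/2 = 18·10/2 = 90 kN
Load 2 — point force P=2 kN at a=6 m (b=L-a=4):
  R_A = Pb/L = 2·4/10 = 4/5 kN
  R_B = Pa/L = 2·6/10 = 6/5 kN
Load 3 — triangular load w₀=-4 kN/m (0→w₀ over full span):
  R_A = w₀L/6 = (-4)·10/6 = -20/3 kN
  R_B = w₀L/3 = (-4)·10/3 = -40/3 kN
Load 4 — point force P=16 kN at a=10/3 m (b=L-a=20/3):
  R_A = Pb/L = 16·(20/3)/10 = 32/3 kN
  R_B = Pa/L = 16·(10/3)/10 = 16/3 kN
Superposition: R_A = 474/5 kN, R_B = 416/5 kN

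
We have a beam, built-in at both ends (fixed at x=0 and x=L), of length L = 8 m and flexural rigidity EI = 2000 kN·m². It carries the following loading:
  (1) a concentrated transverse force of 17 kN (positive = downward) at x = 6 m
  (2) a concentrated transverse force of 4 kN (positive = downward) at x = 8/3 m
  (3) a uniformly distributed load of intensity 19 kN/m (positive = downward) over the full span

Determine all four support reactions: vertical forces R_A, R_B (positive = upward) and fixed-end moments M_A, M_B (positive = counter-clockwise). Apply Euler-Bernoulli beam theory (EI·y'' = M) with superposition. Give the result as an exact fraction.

R_A = 70519/864 kN, M_A = 24289/216 kN·m, R_B = 78953/864 kN, M_B = -26531/216 kN·m

Load 1 — point force P=17 kN at a=6 m (b=L-a=2):
  R_A = Pb²(3a+b)/L³ = 17·2²·(3·6+2)/8³ = 85/32 kN
  M_A = Pab²/L² = 17·6·2²/8² = 51/8 kN·m
  R_B = Pa²(a+3b)/L³ = 17·6²·(6+3·2)/8³ = 459/32 kN
  M_B = -Pa²b/L² = -17·6²·2/8² = -153/8 kN·m
Load 2 — point force P=4 kN at a=8/3 m (b=L-a=16/3):
  R_A = Pb²(3a+b)/L³ = 4·(16/3)²·(3·(8/3)+(16/3))/8³ = 80/27 kN
  M_A = Pab²/L² = 4·(8/3)·(16/3)²/8² = 128/27 kN·m
  R_B = Pa²(a+3b)/L³ = 4·(8/3)²·((8/3)+3·(16/3))/8³ = 28/27 kN
  M_B = -Pa²b/L² = -4·(8/3)²·(16/3)/8² = -64/27 kN·m
Load 3 — uniform load w=19 kN/m over full span:
  R_A = wL/2 = 19·8/2 = 76 kN
  M_A = wL²/12 = 19·8²/12 = 304/3 kN·m
  R_B = wL/2 = 19·8/2 = 76 kN
  M_B = -wL²/12 = -19·8²/12 = -304/3 kN·m
Superposition: R_A = 70519/864 kN, M_A = 24289/216 kN·m, R_B = 78953/864 kN, M_B = -26531/216 kN·m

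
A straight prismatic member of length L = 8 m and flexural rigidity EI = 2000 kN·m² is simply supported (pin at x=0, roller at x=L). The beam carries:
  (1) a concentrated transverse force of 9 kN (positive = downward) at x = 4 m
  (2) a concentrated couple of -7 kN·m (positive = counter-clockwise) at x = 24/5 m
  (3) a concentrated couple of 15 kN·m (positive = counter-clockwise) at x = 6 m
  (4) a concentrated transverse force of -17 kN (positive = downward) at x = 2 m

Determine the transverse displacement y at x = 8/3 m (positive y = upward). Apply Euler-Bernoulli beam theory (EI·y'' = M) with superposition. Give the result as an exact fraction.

y(8/3) = 3443/675000 m

Load 1 — point force P=9 kN at a=4 m (b=L-a=4):
  y_1 = -Pbx(L²-b²-x²)/(6LEI)  [x≤a] = -9·4·(8/3)·(8²-4²-(8/3)²)/(6·8·2000) = -46/1125 m
Load 2 — applied couple M₀=-7 kN·m at a=24/5 m (b=L-a=16/5):
  y_2 = (M₀x³/(6L)+C₁x)/EI  [x≤a] with C₁=M₀(3b²-L²)/(6L)=364/75 = ((-7)·(8/3)³/(6·8)+(364/75)·(8/3))/2000 = 1288/253125 m
Load 3 — applied couple M₀=15 kN·m at a=6 m (b=L-a=2):
  y_3 = (M₀x³/(6L)+C₁x)/EI  [x≤a] with C₁=M₀(3b²-L²)/(6L)=-65/4 = (15·(8/3)³/(6·8)+(-65/4)·(8/3))/2000 = -101/5400 m
Load 4 — point force P=-17 kN at a=2 m (b=L-a=6):
  y_4 = -Pa(L-x)(2Lx-a²-x²)/(6LEI)  [x>a] = -(-17)·2·(8-(8/3))·(2·8·(8/3)-2²-(8/3)²)/(6·8·2000) = 1207/20250 m
Superposition: y = Σ y_i = 3443/675000 m ≈ 0.005101 m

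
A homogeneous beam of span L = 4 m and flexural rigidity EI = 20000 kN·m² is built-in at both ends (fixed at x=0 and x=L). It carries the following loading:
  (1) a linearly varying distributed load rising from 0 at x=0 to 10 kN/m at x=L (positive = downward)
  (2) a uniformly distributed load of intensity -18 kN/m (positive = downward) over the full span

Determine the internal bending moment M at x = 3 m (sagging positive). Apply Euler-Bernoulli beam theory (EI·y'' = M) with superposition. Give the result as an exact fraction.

M(3) = -19/12 kN·m

Load 1 — triangular load w₀=10 kN/m (0→w₀ over full span):
  M_1 = 3w₀Lx/20 - w₀L²/30 - w₀x³/(6L) = 3·10·4·3/20 - 10·4²/30 - 10·3³/(6·4) = 17/12 kN·m
Load 2 — uniform load w=-18 kN/m over full span:
  M_2 = wLx/2 - wL²/12 - wx²/2 = (-18)·4·3/2 - (-18)·4²/12 - (-18)·3²/2 = -3 kN·m
Superposition: M = Σ M_i = -19/12 kN·m ≈ -1.583333 kN·m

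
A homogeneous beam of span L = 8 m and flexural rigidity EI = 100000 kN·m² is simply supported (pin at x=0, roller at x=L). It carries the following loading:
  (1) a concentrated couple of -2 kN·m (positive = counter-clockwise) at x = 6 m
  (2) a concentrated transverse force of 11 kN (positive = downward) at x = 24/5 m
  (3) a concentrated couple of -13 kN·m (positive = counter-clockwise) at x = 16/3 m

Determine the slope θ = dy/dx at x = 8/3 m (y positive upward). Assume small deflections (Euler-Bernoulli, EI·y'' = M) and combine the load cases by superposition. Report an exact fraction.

θ(8/3) = -4181/25000000 rad

Load 1 — applied couple M₀=-2 kN·m at a=6 m (b=L-a=2):
  θ_1 = (M₀x²/(2L)+C₁)/EI  [x≤a] with C₁=M₀(3b²-L²)/(6L)=13/6 = ((-2)·(8/3)²/(2·8)+(13/6))/100000 = 23/1800000 rad
Load 2 — point force P=11 kN at a=24/5 m (b=L-a=16/5):
  θ_2 = -Pb(L²-b²-3x²)/(6LEI)  [x≤a] = -11·(16/5)·(8²-(16/5)²-3·(8/3)²)/(6·8·100000) = -836/3515625 rad
Load 3 — applied couple M₀=-13 kN·m at a=16/3 m (b=L-a=8/3):
  θ_3 = (M₀x²/(2L)+C₁)/EI  [x≤a] with C₁=M₀(3b²-L²)/(6L)=104/9 = ((-13)·(8/3)²/(2·8)+(104/9))/100000 = 13/225000 rad
Superposition: θ = Σ θ_i = -4181/25000000 rad ≈ -0.000167 rad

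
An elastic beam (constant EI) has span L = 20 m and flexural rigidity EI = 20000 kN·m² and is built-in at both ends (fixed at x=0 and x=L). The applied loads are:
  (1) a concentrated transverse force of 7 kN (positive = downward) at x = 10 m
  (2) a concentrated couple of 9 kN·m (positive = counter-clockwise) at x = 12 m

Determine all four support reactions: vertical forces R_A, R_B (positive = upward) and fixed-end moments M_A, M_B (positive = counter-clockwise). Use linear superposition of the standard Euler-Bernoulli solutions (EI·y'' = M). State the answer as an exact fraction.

Load 1 — point force P=7 kN at a=10 m (b=L-a=10):
  R_A = Pb²(3a+b)/L³ = 7·10²·(3·10+10)/20³ = 7/2 kN
  M_A = Pab²/L² = 7·10·10²/20² = 35/2 kN·m
  R_B = Pa²(a+3b)/L³ = 7·10²·(10+3·10)/20³ = 7/2 kN
  M_B = -Pa²b/L² = -7·10²·10/20² = -35/2 kN·m
Load 2 — applied couple M₀=9 kN·m at a=12 m (b=L-a=8):
  R_A = 6M₀ab/L³ = 6·9·12·8/20³ = 81/125 kN
  M_A = M₀b(2a-b)/L² = 9·8·(2·12-8)/20² = 72/25 kN·m
  R_B = -6M₀ab/L³ = -6·9·12·8/20³ = -81/125 kN
  M_B = M₀a(2b-a)/L² = 9·12·(2·8-12)/20² = 27/25 kN·m
Superposition: R_A = 1037/250 kN, M_A = 1019/50 kN·m, R_B = 713/250 kN, M_B = -821/50 kN·m

R_A = 1037/250 kN, M_A = 1019/50 kN·m, R_B = 713/250 kN, M_B = -821/50 kN·m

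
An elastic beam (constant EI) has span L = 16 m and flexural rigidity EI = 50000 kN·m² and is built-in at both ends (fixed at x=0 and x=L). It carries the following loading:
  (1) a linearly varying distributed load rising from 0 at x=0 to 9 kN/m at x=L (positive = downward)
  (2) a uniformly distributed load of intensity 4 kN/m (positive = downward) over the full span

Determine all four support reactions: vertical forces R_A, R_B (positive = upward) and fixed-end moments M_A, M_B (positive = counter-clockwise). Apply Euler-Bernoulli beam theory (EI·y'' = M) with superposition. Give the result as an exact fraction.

Load 1 — triangular load w₀=9 kN/m (0→w₀ over full span):
  R_A = 3w₀L/20 = 3·9·16/20 = 108/5 kN
  M_A = w₀L²/30 = 9·16²/30 = 384/5 kN·m
  R_B = 7w₀L/20 = 7·9·16/20 = 252/5 kN
  M_B = -w₀L²/20 = -9·16²/20 = -576/5 kN·m
Load 2 — uniform load w=4 kN/m over full span:
  R_A = wL/2 = 4·16/2 = 32 kN
  M_A = wL²/12 = 4·16²/12 = 256/3 kN·m
  R_B = wL/2 = 4·16/2 = 32 kN
  M_B = -wL²/12 = -4·16²/12 = -256/3 kN·m
Superposition: R_A = 268/5 kN, M_A = 2432/15 kN·m, R_B = 412/5 kN, M_B = -3008/15 kN·m

R_A = 268/5 kN, M_A = 2432/15 kN·m, R_B = 412/5 kN, M_B = -3008/15 kN·m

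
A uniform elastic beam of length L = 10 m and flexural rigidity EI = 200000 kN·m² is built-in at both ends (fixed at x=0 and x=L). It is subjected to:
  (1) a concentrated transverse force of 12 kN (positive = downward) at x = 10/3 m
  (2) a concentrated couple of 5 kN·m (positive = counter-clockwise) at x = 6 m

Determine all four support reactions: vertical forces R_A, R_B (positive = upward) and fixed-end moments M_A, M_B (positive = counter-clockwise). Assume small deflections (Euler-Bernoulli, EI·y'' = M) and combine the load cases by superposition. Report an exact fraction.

Load 1 — point force P=12 kN at a=10/3 m (b=L-a=20/3):
  R_A = Pb²(3a+b)/L³ = 12·(20/3)²·(3·(10/3)+(20/3))/10³ = 80/9 kN
  M_A = Pab²/L² = 12·(10/3)·(20/3)²/10² = 160/9 kN·m
  R_B = Pa²(a+3b)/L³ = 12·(10/3)²·((10/3)+3·(20/3))/10³ = 28/9 kN
  M_B = -Pa²b/L² = -12·(10/3)²·(20/3)/10² = -80/9 kN·m
Load 2 — applied couple M₀=5 kN·m at a=6 m (b=L-a=4):
  R_A = 6M₀ab/L³ = 6·5·6·4/10³ = 18/25 kN
  M_A = M₀b(2a-b)/L² = 5·4·(2·6-4)/10² = 8/5 kN·m
  R_B = -6M₀ab/L³ = -6·5·6·4/10³ = -18/25 kN
  M_B = M₀a(2b-a)/L² = 5·6·(2·4-6)/10² = 3/5 kN·m
Superposition: R_A = 2162/225 kN, M_A = 872/45 kN·m, R_B = 538/225 kN, M_B = -373/45 kN·m

R_A = 2162/225 kN, M_A = 872/45 kN·m, R_B = 538/225 kN, M_B = -373/45 kN·m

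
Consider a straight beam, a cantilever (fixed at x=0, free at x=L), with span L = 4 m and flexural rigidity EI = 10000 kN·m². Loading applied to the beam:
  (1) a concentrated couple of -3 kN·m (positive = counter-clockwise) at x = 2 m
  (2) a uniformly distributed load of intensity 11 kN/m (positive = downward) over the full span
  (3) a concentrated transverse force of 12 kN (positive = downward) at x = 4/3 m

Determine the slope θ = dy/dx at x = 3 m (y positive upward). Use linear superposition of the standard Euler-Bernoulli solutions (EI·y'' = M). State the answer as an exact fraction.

Load 1 — applied couple M₀=-3 kN·m at a=2 m (b=L-a=2):
  θ_1 = M₀a/EI  [x>a] = (-3)·2/10000 = -3/5000 rad
Load 2 — uniform load w=11 kN/m over full span:
  θ_2 = -wx(x²-3Lx+3L²)/(6EI) = -11·3·(3²-3·4·3+3·4²)/(6·10000) = -231/20000 rad
Load 3 — point force P=12 kN at a=4/3 m (b=L-a=8/3):
  θ_3 = -Pa²/(2EI)  [x>a] = -12·(4/3)²/(2·10000) = -2/1875 rad
Superposition: θ = Σ θ_i = -793/60000 rad ≈ -0.013217 rad

θ(3) = -793/60000 rad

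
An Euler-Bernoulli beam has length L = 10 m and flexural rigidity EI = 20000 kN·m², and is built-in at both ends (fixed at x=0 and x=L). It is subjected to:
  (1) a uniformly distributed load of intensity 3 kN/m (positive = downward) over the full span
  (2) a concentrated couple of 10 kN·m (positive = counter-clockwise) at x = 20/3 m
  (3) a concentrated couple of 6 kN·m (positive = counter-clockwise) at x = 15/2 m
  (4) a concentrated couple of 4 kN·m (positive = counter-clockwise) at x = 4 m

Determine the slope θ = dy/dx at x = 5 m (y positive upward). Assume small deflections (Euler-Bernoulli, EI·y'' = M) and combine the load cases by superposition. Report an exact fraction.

θ(5) = -11/1600000 rad

Load 1 — uniform load w=3 kN/m over full span:
  θ_1 = -wx(L-x)(L-2x)/(12EI) = -3·5·(10-5)·(10-2·5)/(12·20000) = 0 rad
Load 2 — applied couple M₀=10 kN·m at a=20/3 m (b=L-a=10/3):
  θ_2 = (R_Ax²/2 - M_Ax)/EI  [x≤a] with R_A=4/3, M_A=10/3 = ((4/3)·5²/2 - (10/3)·5)/20000 = 0 rad
Load 3 — applied couple M₀=6 kN·m at a=15/2 m (b=L-a=5/2):
  θ_3 = (R_Ax²/2 - M_Ax)/EI  [x≤a] with R_A=27/40, M_A=15/8 = ((27/40)·5²/2 - (15/8)·5)/20000 = -3/64000 rad
Load 4 — applied couple M₀=4 kN·m at a=4 m (b=L-a=6):
  θ_4 = (R_Ax²/2 - M_Ax - M₀(x-a))/EI  [x>a] with R_A=72/125, M_A=12/25 = ((72/125)·5²/2 - (12/25)·5 - 4·(5-4))/20000 = 1/25000 rad
Superposition: θ = Σ θ_i = -11/1600000 rad ≈ -0.000007 rad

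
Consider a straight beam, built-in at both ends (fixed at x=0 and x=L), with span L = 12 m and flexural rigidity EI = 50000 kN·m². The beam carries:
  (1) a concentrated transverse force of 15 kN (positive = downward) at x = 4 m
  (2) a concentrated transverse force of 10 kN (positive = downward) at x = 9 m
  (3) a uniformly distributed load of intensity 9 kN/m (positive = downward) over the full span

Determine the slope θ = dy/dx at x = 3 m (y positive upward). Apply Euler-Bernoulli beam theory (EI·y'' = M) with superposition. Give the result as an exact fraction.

Load 1 — point force P=15 kN at a=4 m (b=L-a=8):
  θ_1 = -Pb²x(2aL-(3a+b)x)/(2L³EI)  [x≤a] = -15·8²·3·(2·4·12-(3·4+8)·3)/(2·12³·50000) = -3/5000 rad
Load 2 — point force P=10 kN at a=9 m (b=L-a=3):
  θ_2 = -Pb²x(2aL-(3a+b)x)/(2L³EI)  [x≤a] = -10·3²·3·(2·9·12-(3·9+3)·3)/(2·12³·50000) = -63/320000 rad
Load 3 — uniform load w=9 kN/m over full span:
  θ_3 = -wx(L-x)(L-2x)/(12EI) = -9·3·(12-3)·(12-2·3)/(12·50000) = -243/100000 rad
Superposition: θ = Σ θ_i = -5163/1600000 rad ≈ -0.003227 rad

θ(3) = -5163/1600000 rad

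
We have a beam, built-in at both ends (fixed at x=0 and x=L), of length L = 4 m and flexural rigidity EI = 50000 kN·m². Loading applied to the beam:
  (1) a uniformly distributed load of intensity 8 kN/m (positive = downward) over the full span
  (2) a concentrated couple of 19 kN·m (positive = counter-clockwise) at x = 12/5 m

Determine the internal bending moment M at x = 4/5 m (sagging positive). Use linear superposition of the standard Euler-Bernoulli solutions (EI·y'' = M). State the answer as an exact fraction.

M(4/5) = -388/375 kN·m

Load 1 — uniform load w=8 kN/m over full span:
  M_1 = wLx/2 - wL²/12 - wx²/2 = 8·4·(4/5)/2 - 8·4²/12 - 8·(4/5)²/2 = -32/75 kN·m
Load 2 — applied couple M₀=19 kN·m at a=12/5 m (b=L-a=8/5):
  M_2 = R_Ax - M_A  [x≤a] with R_A=171/25, M_A=152/25 = (171/25)·(4/5) - (152/25) = -76/125 kN·m
Superposition: M = Σ M_i = -388/375 kN·m ≈ -1.034667 kN·m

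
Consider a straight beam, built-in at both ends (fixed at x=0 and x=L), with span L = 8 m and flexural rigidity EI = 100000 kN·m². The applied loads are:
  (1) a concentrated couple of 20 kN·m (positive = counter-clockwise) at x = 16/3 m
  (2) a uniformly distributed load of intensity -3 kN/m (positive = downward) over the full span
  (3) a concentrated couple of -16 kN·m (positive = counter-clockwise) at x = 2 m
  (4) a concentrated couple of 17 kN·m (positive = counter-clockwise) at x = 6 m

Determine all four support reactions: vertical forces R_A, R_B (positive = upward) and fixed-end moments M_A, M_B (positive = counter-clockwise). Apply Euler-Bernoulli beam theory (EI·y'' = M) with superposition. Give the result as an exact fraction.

Load 1 — applied couple M₀=20 kN·m at a=16/3 m (b=L-a=8/3):
  R_A = 6M₀ab/L³ = 6·20·(16/3)·(8/3)/8³ = 10/3 kN
  M_A = M₀b(2a-b)/L² = 20·(8/3)·(2·(16/3)-(8/3))/8² = 20/3 kN·m
  R_B = -6M₀ab/L³ = -6·20·(16/3)·(8/3)/8³ = -10/3 kN
  M_B = M₀a(2b-a)/L² = 20·(16/3)·(2·(8/3)-(16/3))/8² = 0 kN·m
Load 2 — uniform load w=-3 kN/m over full span:
  R_A = wL/2 = (-3)·8/2 = -12 kN
  M_A = wL²/12 = (-3)·8²/12 = -16 kN·m
  R_B = wL/2 = (-3)·8/2 = -12 kN
  M_B = -wL²/12 = -(-3)·8²/12 = 16 kN·m
Load 3 — applied couple M₀=-16 kN·m at a=2 m (b=L-a=6):
  R_A = 6M₀ab/L³ = 6·(-16)·2·6/8³ = -9/4 kN
  M_A = M₀b(2a-b)/L² = (-16)·6·(2·2-6)/8² = 3 kN·m
  R_B = -6M₀ab/L³ = -6·(-16)·2·6/8³ = 9/4 kN
  M_B = M₀a(2b-a)/L² = (-16)·2·(2·6-2)/8² = -5 kN·m
Load 4 — applied couple M₀=17 kN·m at a=6 m (b=L-a=2):
  R_A = 6M₀ab/L³ = 6·17·6·2/8³ = 153/64 kN
  M_A = M₀b(2a-b)/L² = 17·2·(2·6-2)/8² = 85/16 kN·m
  R_B = -6M₀ab/L³ = -6·17·6·2/8³ = -153/64 kN
  M_B = M₀a(2b-a)/L² = 17·6·(2·2-6)/8² = -51/16 kN·m
Superposition: R_A = -1637/192 kN, M_A = -49/48 kN·m, R_B = -2971/192 kN, M_B = 125/16 kN·m

R_A = -1637/192 kN, M_A = -49/48 kN·m, R_B = -2971/192 kN, M_B = 125/16 kN·m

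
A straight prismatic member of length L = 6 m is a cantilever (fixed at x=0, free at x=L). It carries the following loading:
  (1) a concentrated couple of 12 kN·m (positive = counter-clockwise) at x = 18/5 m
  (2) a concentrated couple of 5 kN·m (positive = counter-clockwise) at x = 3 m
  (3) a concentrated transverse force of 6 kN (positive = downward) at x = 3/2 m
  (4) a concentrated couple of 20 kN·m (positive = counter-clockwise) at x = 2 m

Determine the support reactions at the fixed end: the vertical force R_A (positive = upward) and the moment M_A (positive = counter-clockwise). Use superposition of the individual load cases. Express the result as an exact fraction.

Load 1 — applied couple M₀=12 kN·m at a=18/5 m (b=L-a=12/5):
  R_A = 0 kN
  M_A = -M₀ = -12 kN·m
Load 2 — applied couple M₀=5 kN·m at a=3 m (b=L-a=3):
  R_A = 0 kN
  M_A = -M₀ = -5 kN·m
Load 3 — point force P=6 kN at a=3/2 m (b=L-a=9/2):
  R_A = P = 6 kN
  M_A = Pa = 6·(3/2) = 9 kN·m
Load 4 — applied couple M₀=20 kN·m at a=2 m (b=L-a=4):
  R_A = 0 kN
  M_A = -M₀ = -20 kN·m
Superposition: R_A = 6 kN, M_A = -28 kN·m

R_A = 6 kN, M_A = -28 kN·m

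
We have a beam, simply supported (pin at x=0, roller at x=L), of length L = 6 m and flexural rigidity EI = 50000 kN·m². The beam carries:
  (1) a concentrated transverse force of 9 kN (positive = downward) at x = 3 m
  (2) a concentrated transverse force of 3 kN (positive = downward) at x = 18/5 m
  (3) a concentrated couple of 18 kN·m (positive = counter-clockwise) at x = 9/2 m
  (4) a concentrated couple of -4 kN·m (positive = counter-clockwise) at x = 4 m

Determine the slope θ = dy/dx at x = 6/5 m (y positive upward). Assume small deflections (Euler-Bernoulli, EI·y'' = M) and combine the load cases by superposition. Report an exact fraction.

θ(6/5) = -97417/150000000 rad

Load 1 — point force P=9 kN at a=3 m (b=L-a=3):
  θ_1 = -Pb(L²-b²-3x²)/(6LEI)  [x≤a] = -9·3·(6²-3²-3·(6/5)²)/(6·6·50000) = -1701/5000000 rad
Load 2 — point force P=3 kN at a=18/5 m (b=L-a=12/5):
  θ_2 = -Pb(L²-b²-3x²)/(6LEI)  [x≤a] = -3·(12/5)·(6²-(12/5)²-3·(6/5)²)/(6·6·50000) = -81/781250 rad
Load 3 — applied couple M₀=18 kN·m at a=9/2 m (b=L-a=3/2):
  θ_3 = (M₀x²/(2L)+C₁)/EI  [x≤a] with C₁=M₀(3b²-L²)/(6L)=-117/8 = (18·(6/5)²/(2·6)+(-117/8))/50000 = -2493/10000000 rad
Load 4 — applied couple M₀=-4 kN·m at a=4 m (b=L-a=2):
  θ_4 = (M₀x²/(2L)+C₁)/EI  [x≤a] with C₁=M₀(3b²-L²)/(6L)=8/3 = ((-4)·(6/5)²/(2·6)+(8/3))/50000 = 41/937500 rad
Superposition: θ = Σ θ_i = -97417/150000000 rad ≈ -0.000649 rad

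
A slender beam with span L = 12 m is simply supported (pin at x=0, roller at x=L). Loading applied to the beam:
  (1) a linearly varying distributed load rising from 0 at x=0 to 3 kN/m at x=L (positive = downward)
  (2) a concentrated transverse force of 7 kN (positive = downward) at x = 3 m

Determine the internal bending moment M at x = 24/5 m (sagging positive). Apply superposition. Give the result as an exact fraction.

M(24/5) = 4599/125 kN·m

Load 1 — triangular load w₀=3 kN/m (0→w₀ over full span):
  M_1 = w₀Lx/6 - w₀x³/(6L) = 3·12·(24/5)/6 - 3·(24/5)³/(6·12) = 3024/125 kN·m
Load 2 — point force P=7 kN at a=3 m (b=L-a=9):
  M_2 = Pa(L-x)/L  [x>a] = 7·3·(12-(24/5))/12 = 63/5 kN·m
Superposition: M = Σ M_i = 4599/125 kN·m ≈ 36.792000 kN·m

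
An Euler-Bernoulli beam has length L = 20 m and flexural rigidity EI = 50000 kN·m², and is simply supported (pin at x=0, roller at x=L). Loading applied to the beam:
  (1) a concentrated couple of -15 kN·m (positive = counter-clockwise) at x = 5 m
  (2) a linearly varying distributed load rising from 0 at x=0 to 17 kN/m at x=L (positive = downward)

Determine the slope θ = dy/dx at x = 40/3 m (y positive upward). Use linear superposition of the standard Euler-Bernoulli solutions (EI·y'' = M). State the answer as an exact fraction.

Load 1 — applied couple M₀=-15 kN·m at a=5 m (b=L-a=15):
  θ_1 = (M₀x²/(2L)-M₀(x-a)+C₁)/EI  [x>a] with C₁=M₀(3b²-L²)/(6L)=-275/8 = ((-15)·(40/3)²/(2·20)-(-15)·((40/3)-5)+(-275/8))/50000 = 23/48000 rad
Load 2 — triangular load w₀=17 kN/m (0→w₀ over full span):
  θ_2 = -w₀(7L⁴-30L²x²+15x⁴)/(360LEI) = -17·(7·20⁴-30·20²·(40/3)²+15·(40/3)⁴)/(360·20·50000) = 1547/60750 rad
Superposition: θ = Σ θ_i = 100871/3888000 rad ≈ 0.025944 rad

θ(40/3) = 100871/3888000 rad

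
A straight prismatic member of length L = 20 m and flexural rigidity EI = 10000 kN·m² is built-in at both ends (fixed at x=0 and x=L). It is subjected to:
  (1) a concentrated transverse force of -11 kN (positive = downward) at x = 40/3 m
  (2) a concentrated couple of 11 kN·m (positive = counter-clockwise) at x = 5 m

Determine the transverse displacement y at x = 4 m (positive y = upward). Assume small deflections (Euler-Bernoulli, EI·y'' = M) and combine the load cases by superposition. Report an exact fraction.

Load 1 — point force P=-11 kN at a=40/3 m (b=L-a=20/3):
  y_1 = -Pb²x²(3aL-(3a+b)x)/(6L³EI)  [x≤a] = -(-11)·(20/3)²·4²·(3·(40/3)·20-(3·(40/3)+(20/3))·4)/(6·20³·10000) = 506/50625 m
Load 2 — applied couple M₀=11 kN·m at a=5 m (b=L-a=15):
  y_2 = (R_Ax³/6 - M_Ax²/2)/EI  [x≤a] with R_A=99/160, M_A=-33/16 = ((99/160)·4³/6 - (-33/16)·4²/2)/10000 = 231/100000 m
Superposition: y = Σ y_i = 99671/8100000 m ≈ 0.012305 m

y(4) = 99671/8100000 m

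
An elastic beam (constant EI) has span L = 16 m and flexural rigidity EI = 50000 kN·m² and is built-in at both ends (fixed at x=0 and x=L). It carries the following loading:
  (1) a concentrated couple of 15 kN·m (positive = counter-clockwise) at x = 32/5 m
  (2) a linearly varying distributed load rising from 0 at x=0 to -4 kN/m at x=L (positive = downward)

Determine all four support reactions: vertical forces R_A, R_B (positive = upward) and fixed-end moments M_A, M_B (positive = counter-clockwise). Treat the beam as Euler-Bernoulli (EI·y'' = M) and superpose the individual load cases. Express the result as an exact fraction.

R_A = -33/4 kN, M_A = -97/3 kN·m, R_B = -95/4 kN, M_B = 56 kN·m

Load 1 — applied couple M₀=15 kN·m at a=32/5 m (b=L-a=48/5):
  R_A = 6M₀ab/L³ = 6·15·(32/5)·(48/5)/16³ = 27/20 kN
  M_A = M₀b(2a-b)/L² = 15·(48/5)·(2·(32/5)-(48/5))/16² = 9/5 kN·m
  R_B = -6M₀ab/L³ = -6·15·(32/5)·(48/5)/16³ = -27/20 kN
  M_B = M₀a(2b-a)/L² = 15·(32/5)·(2·(48/5)-(32/5))/16² = 24/5 kN·m
Load 2 — triangular load w₀=-4 kN/m (0→w₀ over full span):
  R_A = 3w₀L/20 = 3·(-4)·16/20 = -48/5 kN
  M_A = w₀L²/30 = (-4)·16²/30 = -512/15 kN·m
  R_B = 7w₀L/20 = 7·(-4)·16/20 = -112/5 kN
  M_B = -w₀L²/20 = -(-4)·16²/20 = 256/5 kN·m
Superposition: R_A = -33/4 kN, M_A = -97/3 kN·m, R_B = -95/4 kN, M_B = 56 kN·m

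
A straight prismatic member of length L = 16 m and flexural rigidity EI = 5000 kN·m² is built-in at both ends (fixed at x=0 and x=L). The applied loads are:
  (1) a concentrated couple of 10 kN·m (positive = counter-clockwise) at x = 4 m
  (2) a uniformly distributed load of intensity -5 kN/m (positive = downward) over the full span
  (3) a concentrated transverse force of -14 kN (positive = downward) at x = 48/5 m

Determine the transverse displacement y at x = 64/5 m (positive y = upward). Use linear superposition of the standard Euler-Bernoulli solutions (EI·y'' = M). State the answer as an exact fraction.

y(64/5) = 2796626/29296875 m

Load 1 — applied couple M₀=10 kN·m at a=4 m (b=L-a=12):
  y_1 = (R_Ax³/6 - M_Ax²/2 - M₀(x-a)²/2)/EI  [x>a] with R_A=45/64, M_A=-15/8 = ((45/64)·(64/5)³/6 - (-15/8)·(64/5)²/2 - 10·((64/5)-4)²/2)/5000 = 38/15625 m
Load 2 — uniform load w=-5 kN/m over full span:
  y_2 = -wx²(L-x)²/(24EI) = -(-5)·(64/5)²·(16-(64/5))²/(24·5000) = 16384/234375 m
Load 3 — point force P=-14 kN at a=48/5 m (b=L-a=32/5):
  y_3 = -Pa²(L-x)²(3bL-(3b+a)(L-x))/(6L³EI)  [x>a] = -(-14)·(48/5)²·(16-(64/5))²·(3·(32/5)·16-(3·(32/5)+(48/5))·(16-(64/5)))/(6·16³·5000) = 225792/9765625 m
Superposition: y = Σ y_i = 2796626/29296875 m ≈ 0.095458 m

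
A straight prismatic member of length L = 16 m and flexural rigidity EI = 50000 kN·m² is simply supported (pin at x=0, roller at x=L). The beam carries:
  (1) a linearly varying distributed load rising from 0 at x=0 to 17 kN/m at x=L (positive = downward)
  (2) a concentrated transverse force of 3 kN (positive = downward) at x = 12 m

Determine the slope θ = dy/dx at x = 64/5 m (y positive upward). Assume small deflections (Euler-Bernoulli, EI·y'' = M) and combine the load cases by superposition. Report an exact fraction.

Load 1 — triangular load w₀=17 kN/m (0→w₀ over full span):
  θ_1 = -w₀(7L⁴-30L²x²+15x⁴)/(360LEI) = -17·(7·16⁴-30·16²·(64/5)²+15·(64/5)⁴)/(360·16·50000) = 411808/17578125 rad
Load 2 — point force P=3 kN at a=12 m (b=L-a=4):
  θ_2 = -Pa(2L²-6Lx+3x²+a²)/(6LEI)  [x>a] = -3·12·(2·16²-6·16·(64/5)+3·(64/5)²+12²)/(6·16·50000) = 381/625000 rad
Superposition: θ = Σ θ_i = 3380189/140625000 rad ≈ 0.024037 rad

θ(64/5) = 3380189/140625000 rad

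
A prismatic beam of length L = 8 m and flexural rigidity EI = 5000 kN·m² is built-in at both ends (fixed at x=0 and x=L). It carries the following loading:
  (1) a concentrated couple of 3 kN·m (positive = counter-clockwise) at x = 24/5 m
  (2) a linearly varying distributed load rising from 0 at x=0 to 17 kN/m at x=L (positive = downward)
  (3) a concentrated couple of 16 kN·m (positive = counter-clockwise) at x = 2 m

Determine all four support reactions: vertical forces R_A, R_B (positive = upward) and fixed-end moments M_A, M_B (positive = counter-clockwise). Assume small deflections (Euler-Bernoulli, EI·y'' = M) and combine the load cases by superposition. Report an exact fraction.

Load 1 — applied couple M₀=3 kN·m at a=24/5 m (b=L-a=16/5):
  R_A = 6M₀ab/L³ = 6·3·(24/5)·(16/5)/8³ = 27/50 kN
  M_A = M₀b(2a-b)/L² = 3·(16/5)·(2·(24/5)-(16/5))/8² = 24/25 kN·m
  R_B = -6M₀ab/L³ = -6·3·(24/5)·(16/5)/8³ = -27/50 kN
  M_B = M₀a(2b-a)/L² = 3·(24/5)·(2·(16/5)-(24/5))/8² = 9/25 kN·m
Load 2 — triangular load w₀=17 kN/m (0→w₀ over full span):
  R_A = 3w₀L/20 = 3·17·8/20 = 102/5 kN
  M_A = w₀L²/30 = 17·8²/30 = 544/15 kN·m
  R_B = 7w₀L/20 = 7·17·8/20 = 238/5 kN
  M_B = -w₀L²/20 = -17·8²/20 = -272/5 kN·m
Load 3 — applied couple M₀=16 kN·m at a=2 m (b=L-a=6):
  R_A = 6M₀ab/L³ = 6·16·2·6/8³ = 9/4 kN
  M_A = M₀b(2a-b)/L² = 16·6·(2·2-6)/8² = -3 kN·m
  R_B = -6M₀ab/L³ = -6·16·2·6/8³ = -9/4 kN
  M_B = M₀a(2b-a)/L² = 16·2·(2·6-2)/8² = 5 kN·m
Superposition: R_A = 2319/100 kN, M_A = 2567/75 kN·m, R_B = 4481/100 kN, M_B = -1226/25 kN·m

R_A = 2319/100 kN, M_A = 2567/75 kN·m, R_B = 4481/100 kN, M_B = -1226/25 kN·m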